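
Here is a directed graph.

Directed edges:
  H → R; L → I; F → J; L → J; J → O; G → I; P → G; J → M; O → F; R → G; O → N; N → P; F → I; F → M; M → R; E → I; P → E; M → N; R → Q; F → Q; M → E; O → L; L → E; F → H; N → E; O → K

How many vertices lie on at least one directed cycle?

A vertex is on a directed cycle iff it belongs to a strongly connected component of size ≥ 2 (or has a self-loop).
The vertices on cycles are {F, J, L, O} — 4 in total.

4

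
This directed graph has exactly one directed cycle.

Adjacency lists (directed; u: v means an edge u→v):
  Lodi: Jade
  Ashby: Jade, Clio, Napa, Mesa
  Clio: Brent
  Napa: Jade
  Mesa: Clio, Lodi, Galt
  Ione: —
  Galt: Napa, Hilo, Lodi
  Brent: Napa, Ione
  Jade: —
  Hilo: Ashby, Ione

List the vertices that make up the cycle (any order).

DFS with gray/black marking from Ashby:
Ashby gray
  Jade gray
  Jade black
  Clio gray
    Brent gray
      Napa gray
        Napa→Jade: Jade black — skip
      Napa black
      Ione gray
      Ione black
    Brent black
  Clio black
  Ashby→Napa: Napa black — skip
  Mesa gray
    Mesa→Clio: Clio black — skip
    Lodi gray
      Lodi→Jade: Jade black — skip
    Lodi black
    Galt gray
      Galt→Napa: Napa black — skip
      Hilo gray
        Hilo→Ashby: Ashby is gray → back edge
Back edge closes the cycle Ashby → Mesa → Galt → Hilo → Ashby; its vertices are {Galt, Hilo, Mesa, Ashby}.

Galt, Hilo, Mesa, Ashby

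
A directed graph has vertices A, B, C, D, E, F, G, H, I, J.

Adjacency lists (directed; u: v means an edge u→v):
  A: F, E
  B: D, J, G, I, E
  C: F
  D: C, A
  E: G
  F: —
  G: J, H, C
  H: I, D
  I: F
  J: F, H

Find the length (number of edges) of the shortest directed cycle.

For each vertex v, BFS finds the shortest path from v back to v.
The shortest such closed walk is G → H → D → A → E → G, length 5.

5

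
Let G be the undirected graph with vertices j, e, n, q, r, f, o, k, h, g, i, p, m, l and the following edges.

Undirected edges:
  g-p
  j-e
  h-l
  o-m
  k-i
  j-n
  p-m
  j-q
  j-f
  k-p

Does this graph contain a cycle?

No

DFS, tracking each vertex's parent; an edge to a visited non-parent vertex closes a cycle.
Start from k:
visit k (parent –)
  visit i (parent k)
    i–k: parent, skip
  visit p (parent k)
    visit g (parent p)
      g–p: parent, skip
    p–k: parent, skip
    visit m (parent p)
      m–p: parent, skip
      visit o (parent m)
        o–m: parent, skip
visit j (parent –)
  visit e (parent j)
    e–j: parent, skip
  visit q (parent j)
    q–j: parent, skip
  visit f (parent j)
    f–j: parent, skip
  visit n (parent j)
    n–j: parent, skip
visit r (parent –)
visit h (parent –)
  visit l (parent h)
    l–h: parent, skip
No non-parent visited neighbor found — the graph is a forest.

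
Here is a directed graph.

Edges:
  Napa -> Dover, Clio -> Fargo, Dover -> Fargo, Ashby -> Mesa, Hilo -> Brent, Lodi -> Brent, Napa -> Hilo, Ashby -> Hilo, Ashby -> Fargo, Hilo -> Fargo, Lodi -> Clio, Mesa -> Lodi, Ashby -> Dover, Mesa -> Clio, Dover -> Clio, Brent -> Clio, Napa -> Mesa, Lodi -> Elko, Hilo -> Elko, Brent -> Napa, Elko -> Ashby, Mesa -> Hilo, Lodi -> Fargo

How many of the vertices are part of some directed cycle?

7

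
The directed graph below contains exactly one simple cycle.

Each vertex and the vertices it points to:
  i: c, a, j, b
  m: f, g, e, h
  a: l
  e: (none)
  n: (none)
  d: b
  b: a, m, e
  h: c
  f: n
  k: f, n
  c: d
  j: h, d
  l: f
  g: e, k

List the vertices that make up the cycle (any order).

b, c, d, h, m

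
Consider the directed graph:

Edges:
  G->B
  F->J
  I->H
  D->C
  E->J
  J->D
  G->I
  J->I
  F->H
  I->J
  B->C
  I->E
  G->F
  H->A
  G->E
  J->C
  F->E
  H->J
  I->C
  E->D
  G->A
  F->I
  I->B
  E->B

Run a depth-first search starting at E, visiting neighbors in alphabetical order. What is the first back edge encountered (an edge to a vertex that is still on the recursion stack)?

I→E

DFS from E (visiting neighbors in alphabetical order); mark gray on enter, black on exit:
E gray
  B gray
    C gray
    C black
  B black
  D gray
    D→C: C black — skip
  D black
  J gray
    J→C: C black — skip
    J→D: D black — skip
    I gray
      I→B: B black — skip
      I→C: C black — skip
      I→E: E is gray → back edge
First back edge: I → E.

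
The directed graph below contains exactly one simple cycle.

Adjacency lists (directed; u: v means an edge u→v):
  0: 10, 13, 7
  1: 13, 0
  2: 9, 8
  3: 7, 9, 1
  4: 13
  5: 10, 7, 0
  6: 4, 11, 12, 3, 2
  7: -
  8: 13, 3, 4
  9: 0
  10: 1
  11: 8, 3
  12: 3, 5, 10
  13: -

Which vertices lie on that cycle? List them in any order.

0, 1, 10

DFS with gray/black marking from 10:
10 gray
  1 gray
    13 gray
    13 black
    0 gray
      0→10: 10 is gray → back edge
Back edge closes the cycle 10 → 1 → 0 → 10; its vertices are {0, 1, 10}.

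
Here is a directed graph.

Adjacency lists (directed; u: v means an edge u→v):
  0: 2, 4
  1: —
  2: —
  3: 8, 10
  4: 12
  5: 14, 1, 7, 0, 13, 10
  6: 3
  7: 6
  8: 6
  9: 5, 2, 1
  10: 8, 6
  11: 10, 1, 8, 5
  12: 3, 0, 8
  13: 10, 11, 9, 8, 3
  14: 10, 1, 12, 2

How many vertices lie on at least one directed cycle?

11

A vertex is on a directed cycle iff it belongs to a strongly connected component of size ≥ 2 (or has a self-loop).
The vertices on cycles are {0, 3, 4, 5, 6, 8, 9, 10, 11, 12, 13} — 11 in total.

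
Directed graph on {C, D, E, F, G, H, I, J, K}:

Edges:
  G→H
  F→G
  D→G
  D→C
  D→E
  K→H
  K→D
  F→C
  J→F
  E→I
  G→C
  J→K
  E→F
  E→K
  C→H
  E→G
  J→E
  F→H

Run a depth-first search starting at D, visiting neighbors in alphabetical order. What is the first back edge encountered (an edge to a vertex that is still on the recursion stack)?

DFS from D (visiting neighbors in alphabetical order); mark gray on enter, black on exit:
D gray
  C gray
    H gray
    H black
  C black
  E gray
    F gray
      F→C: C black — skip
      G gray
        G→C: C black — skip
        G→H: H black — skip
      G black
      F→H: H black — skip
    F black
    E→G: G black — skip
    I gray
    I black
    K gray
      K→D: D is gray → back edge
First back edge: K → D.

K→D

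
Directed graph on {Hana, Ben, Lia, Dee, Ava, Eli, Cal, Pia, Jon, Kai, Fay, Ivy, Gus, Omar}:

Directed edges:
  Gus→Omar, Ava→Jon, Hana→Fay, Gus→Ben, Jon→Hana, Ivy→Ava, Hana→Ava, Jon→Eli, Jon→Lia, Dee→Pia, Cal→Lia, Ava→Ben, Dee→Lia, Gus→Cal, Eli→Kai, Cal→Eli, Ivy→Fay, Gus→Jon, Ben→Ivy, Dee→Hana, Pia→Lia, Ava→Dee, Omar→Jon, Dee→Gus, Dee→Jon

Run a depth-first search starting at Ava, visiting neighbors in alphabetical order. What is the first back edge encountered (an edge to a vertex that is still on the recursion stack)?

Ivy->Ava

DFS from Ava (visiting neighbors in alphabetical order); mark gray on enter, black on exit:
Ava gray
  Ben gray
    Ivy gray
      Ivy→Ava: Ava is gray → back edge
First back edge: Ivy → Ava.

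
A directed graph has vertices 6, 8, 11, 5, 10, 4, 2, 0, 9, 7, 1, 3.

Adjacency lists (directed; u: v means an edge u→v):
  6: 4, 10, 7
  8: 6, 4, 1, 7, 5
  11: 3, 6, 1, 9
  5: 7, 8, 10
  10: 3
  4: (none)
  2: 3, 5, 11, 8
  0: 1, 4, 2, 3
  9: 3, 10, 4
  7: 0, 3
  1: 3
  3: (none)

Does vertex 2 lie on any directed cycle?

2 is on a cycle iff 2 can reach itself via ≥1 edge.
2 → 5 → 7 → 0 → 2 — yes.

Yes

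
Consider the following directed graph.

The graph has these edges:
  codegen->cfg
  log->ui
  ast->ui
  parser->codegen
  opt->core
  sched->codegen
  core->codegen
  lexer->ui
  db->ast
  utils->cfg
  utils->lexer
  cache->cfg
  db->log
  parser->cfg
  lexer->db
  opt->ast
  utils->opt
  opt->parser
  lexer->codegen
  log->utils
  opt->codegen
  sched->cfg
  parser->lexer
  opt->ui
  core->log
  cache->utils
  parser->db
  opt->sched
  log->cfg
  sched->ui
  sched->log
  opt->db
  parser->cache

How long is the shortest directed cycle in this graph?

4

For each vertex v, BFS finds the shortest path from v back to v.
The shortest such closed walk is utils → opt → core → log → utils, length 4.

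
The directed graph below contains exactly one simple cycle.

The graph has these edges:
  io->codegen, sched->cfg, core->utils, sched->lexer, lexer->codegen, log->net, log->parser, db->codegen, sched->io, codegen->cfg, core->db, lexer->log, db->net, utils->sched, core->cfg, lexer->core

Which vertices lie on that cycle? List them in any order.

core, lexer, sched, utils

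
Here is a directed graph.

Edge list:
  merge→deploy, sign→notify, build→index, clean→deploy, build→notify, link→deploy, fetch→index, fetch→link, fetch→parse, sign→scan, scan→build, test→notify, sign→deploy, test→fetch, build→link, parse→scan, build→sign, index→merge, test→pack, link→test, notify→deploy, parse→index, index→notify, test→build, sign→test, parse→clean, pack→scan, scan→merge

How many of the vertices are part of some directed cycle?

A vertex is on a directed cycle iff it belongs to a strongly connected component of size ≥ 2 (or has a self-loop).
The vertices on cycles are {link, pack, scan, sign, test, build, fetch, parse} — 8 in total.

8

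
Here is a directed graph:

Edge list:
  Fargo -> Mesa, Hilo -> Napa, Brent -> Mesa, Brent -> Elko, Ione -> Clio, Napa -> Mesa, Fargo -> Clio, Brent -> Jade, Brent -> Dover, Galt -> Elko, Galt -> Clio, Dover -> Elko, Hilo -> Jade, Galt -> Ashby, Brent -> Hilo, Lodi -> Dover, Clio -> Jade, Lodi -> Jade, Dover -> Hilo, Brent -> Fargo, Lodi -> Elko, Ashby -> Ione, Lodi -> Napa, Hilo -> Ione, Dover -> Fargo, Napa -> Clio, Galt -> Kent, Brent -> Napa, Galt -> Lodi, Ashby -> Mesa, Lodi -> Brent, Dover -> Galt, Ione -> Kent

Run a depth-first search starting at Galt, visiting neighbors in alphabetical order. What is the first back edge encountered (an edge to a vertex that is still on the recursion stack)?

DFS from Galt (visiting neighbors in alphabetical order); mark gray on enter, black on exit:
Galt gray
  Ashby gray
    Ione gray
      Clio gray
        Jade gray
        Jade black
      Clio black
      Kent gray
      Kent black
    Ione black
    Mesa gray
    Mesa black
  Ashby black
  Galt→Clio: Clio black — skip
  Elko gray
  Elko black
  Galt→Kent: Kent black — skip
  Lodi gray
    Brent gray
      Dover gray
        Dover→Elko: Elko black — skip
        Fargo gray
          Fargo→Clio: Clio black — skip
          Fargo→Mesa: Mesa black — skip
        Fargo black
        Dover→Galt: Galt is gray → back edge
First back edge: Dover → Galt.

Dover->Galt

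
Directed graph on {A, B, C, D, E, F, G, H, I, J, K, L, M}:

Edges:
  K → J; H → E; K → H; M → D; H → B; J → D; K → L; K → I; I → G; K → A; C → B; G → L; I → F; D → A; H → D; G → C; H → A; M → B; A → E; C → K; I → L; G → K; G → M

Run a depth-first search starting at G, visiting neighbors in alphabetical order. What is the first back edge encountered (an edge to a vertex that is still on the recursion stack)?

DFS from G (visiting neighbors in alphabetical order); mark gray on enter, black on exit:
G gray
  C gray
    B gray
    B black
    K gray
      A gray
        E gray
        E black
      A black
      H gray
        H→A: A black — skip
        H→B: B black — skip
        D gray
          D→A: A black — skip
        D black
        H→E: E black — skip
      H black
      I gray
        F gray
        F black
        I→G: G is gray → back edge
First back edge: I → G.

I->G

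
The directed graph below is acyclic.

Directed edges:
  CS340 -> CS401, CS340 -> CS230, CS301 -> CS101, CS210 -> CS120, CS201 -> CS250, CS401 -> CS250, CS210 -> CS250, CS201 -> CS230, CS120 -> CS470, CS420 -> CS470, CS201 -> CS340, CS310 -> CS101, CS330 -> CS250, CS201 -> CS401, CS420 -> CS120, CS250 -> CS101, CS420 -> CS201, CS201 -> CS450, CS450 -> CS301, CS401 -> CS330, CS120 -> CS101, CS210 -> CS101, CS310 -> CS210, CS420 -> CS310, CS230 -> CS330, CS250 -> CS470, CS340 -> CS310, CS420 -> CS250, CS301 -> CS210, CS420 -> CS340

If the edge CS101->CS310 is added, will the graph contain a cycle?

Yes

Adding CS101→CS310 creates a cycle iff CS310 can already reach CS101.
Path from CS310: CS310 → CS101.
So CS310 → … → CS101 → CS310 is a cycle.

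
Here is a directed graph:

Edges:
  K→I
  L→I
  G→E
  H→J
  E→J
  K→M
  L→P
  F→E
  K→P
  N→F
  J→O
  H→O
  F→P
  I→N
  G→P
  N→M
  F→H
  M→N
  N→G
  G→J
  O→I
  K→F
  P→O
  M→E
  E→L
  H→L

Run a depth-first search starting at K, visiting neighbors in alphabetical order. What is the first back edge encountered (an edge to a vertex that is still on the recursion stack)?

DFS from K (visiting neighbors in alphabetical order); mark gray on enter, black on exit:
K gray
  F gray
    E gray
      J gray
        O gray
          I gray
            N gray
              N→F: F is gray → back edge
First back edge: N → F.

N→F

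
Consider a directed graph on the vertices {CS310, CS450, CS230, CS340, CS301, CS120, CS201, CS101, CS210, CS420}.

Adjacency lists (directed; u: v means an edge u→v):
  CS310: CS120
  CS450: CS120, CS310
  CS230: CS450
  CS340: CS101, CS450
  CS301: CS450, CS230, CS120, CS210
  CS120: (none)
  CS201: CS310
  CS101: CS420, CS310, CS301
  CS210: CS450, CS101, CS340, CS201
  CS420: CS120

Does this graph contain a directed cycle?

DFS with white/gray/black marking, starting from CS420:
CS420 gray
  CS120 gray
  CS120 black
CS420 black
CS310 gray
  CS310→CS120: CS120 black — skip
CS310 black
CS450 gray
  CS450→CS120: CS120 black — skip
  CS450→CS310: CS310 black — skip
CS450 black
CS230 gray
  CS230→CS450: CS450 black — skip
CS230 black
CS340 gray
  CS101 gray
    CS101→CS420: CS420 black — skip
    CS101→CS310: CS310 black — skip
    CS301 gray
      CS301→CS450: CS450 black — skip
      CS301→CS230: CS230 black — skip
      CS301→CS120: CS120 black — skip
      CS210 gray
        CS210→CS450: CS450 black — skip
        CS210→CS101: CS101 is gray → back edge
Back edge found, so a cycle exists: CS101 → CS301 → CS210 → CS101.

Yes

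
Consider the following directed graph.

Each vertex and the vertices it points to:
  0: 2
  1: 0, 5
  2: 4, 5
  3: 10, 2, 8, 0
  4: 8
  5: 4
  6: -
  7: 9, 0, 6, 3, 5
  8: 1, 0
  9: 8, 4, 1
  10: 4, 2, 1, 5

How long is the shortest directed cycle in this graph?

For each vertex v, BFS finds the shortest path from v back to v.
The shortest such closed walk is 4 → 8 → 0 → 2 → 4, length 4.

4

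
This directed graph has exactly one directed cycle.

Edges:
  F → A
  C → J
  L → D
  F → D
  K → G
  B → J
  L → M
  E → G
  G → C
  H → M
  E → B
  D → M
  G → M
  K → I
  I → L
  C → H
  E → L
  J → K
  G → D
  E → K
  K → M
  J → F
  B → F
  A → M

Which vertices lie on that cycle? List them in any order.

C, G, J, K

DFS with gray/black marking from K:
K gray
  G gray
    D gray
      M gray
      M black
    D black
    C gray
      H gray
        H→M: M black — skip
      H black
      J gray
        F gray
          A gray
            A→M: M black — skip
          A black
          F→D: D black — skip
        F black
        J→K: K is gray → back edge
Back edge closes the cycle K → G → C → J → K; its vertices are {C, G, J, K}.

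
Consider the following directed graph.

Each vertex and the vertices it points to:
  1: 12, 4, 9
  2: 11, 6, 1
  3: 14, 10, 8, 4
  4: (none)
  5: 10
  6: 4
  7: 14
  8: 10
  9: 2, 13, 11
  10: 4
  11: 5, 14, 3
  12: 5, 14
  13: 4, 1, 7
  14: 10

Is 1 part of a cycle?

Yes

1 is on a cycle iff 1 can reach itself via ≥1 edge.
1 → 9 → 2 → 1 — yes.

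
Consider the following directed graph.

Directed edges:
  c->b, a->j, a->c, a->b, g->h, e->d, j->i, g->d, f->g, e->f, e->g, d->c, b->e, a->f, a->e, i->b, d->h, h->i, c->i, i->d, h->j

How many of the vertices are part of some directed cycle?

9

A vertex is on a directed cycle iff it belongs to a strongly connected component of size ≥ 2 (or has a self-loop).
The vertices on cycles are {b, c, d, e, f, g, h, i, j} — 9 in total.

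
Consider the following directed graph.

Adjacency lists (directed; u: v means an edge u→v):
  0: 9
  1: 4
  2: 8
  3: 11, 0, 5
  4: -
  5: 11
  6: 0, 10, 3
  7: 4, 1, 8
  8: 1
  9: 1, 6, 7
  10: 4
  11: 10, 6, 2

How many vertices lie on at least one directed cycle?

A vertex is on a directed cycle iff it belongs to a strongly connected component of size ≥ 2 (or has a self-loop).
The vertices on cycles are {0, 3, 5, 6, 9, 11} — 6 in total.

6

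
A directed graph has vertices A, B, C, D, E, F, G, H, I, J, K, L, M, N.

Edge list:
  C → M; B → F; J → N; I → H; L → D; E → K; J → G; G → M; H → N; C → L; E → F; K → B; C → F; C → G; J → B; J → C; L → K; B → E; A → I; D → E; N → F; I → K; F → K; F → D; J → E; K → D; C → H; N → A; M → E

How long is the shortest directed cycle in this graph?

3

For each vertex v, BFS finds the shortest path from v back to v.
The shortest such closed walk is B → F → K → B, length 3.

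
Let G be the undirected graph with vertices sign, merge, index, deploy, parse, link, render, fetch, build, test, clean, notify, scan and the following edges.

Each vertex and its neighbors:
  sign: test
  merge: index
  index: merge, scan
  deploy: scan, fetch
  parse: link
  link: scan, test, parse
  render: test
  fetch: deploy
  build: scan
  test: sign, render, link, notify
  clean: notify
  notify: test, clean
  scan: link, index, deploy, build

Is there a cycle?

No

DFS, tracking each vertex's parent; an edge to a visited non-parent vertex closes a cycle.
Start from parse:
visit parse (parent –)
  visit link (parent parse)
    visit scan (parent link)
      scan–link: parent, skip
      visit index (parent scan)
        visit merge (parent index)
          merge–index: parent, skip
        index–scan: parent, skip
      visit deploy (parent scan)
        deploy–scan: parent, skip
        visit fetch (parent deploy)
          fetch–deploy: parent, skip
      visit build (parent scan)
        build–scan: parent, skip
    visit test (parent link)
      visit sign (parent test)
        sign–test: parent, skip
      visit render (parent test)
        render–test: parent, skip
      test–link: parent, skip
      visit notify (parent test)
        notify–test: parent, skip
        visit clean (parent notify)
          clean–notify: parent, skip
    link–parse: parent, skip
No non-parent visited neighbor found — the graph is a forest.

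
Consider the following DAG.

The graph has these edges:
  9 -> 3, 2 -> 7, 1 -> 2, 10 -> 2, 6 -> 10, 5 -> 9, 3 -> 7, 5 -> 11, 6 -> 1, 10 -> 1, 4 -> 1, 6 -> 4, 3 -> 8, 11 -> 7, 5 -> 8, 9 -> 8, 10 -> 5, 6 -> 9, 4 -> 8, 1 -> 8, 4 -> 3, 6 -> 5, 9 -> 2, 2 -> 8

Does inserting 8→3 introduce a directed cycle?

Adding 8→3 creates a cycle iff 3 can already reach 8.
Path from 3: 3 → 8.
So 3 → … → 8 → 3 is a cycle.

Yes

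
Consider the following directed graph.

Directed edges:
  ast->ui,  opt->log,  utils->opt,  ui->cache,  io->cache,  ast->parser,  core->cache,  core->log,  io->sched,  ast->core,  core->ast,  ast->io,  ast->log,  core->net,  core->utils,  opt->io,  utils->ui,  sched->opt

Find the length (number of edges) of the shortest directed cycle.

2

For each vertex v, BFS finds the shortest path from v back to v.
The shortest such closed walk is ast → core → ast, length 2.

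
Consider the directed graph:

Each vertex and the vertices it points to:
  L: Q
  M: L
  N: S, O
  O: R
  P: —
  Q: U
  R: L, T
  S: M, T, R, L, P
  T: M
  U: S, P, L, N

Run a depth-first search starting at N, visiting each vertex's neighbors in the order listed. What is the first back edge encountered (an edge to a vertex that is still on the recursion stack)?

DFS from N (visiting each vertex's neighbors in the order listed); mark gray on enter, black on exit:
N gray
  S gray
    M gray
      L gray
        Q gray
          U gray
            U→S: S is gray → back edge
First back edge: U → S.

U->S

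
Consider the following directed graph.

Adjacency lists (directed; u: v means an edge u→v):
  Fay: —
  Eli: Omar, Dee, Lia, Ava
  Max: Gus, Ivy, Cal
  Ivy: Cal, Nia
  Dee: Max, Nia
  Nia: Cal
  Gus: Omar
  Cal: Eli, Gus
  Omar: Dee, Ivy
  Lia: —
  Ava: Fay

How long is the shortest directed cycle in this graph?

4

For each vertex v, BFS finds the shortest path from v back to v.
The shortest such closed walk is Eli → Dee → Nia → Cal → Eli, length 4.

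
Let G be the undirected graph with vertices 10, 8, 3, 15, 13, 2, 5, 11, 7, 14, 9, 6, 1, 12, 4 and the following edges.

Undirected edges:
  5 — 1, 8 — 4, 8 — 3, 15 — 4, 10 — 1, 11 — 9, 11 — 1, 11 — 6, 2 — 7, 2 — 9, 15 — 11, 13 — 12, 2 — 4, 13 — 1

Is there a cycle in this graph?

Yes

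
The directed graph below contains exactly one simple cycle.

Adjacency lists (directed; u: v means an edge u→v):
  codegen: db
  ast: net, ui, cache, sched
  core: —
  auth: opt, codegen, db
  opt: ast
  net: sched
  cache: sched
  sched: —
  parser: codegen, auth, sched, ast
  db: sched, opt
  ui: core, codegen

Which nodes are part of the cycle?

DFS with gray/black marking from ast:
ast gray
  net gray
    sched gray
    sched black
  net black
  ui gray
    core gray
    core black
    codegen gray
      db gray
        db→sched: sched black — skip
        opt gray
          opt→ast: ast is gray → back edge
Back edge closes the cycle ast → ui → codegen → db → opt → ast; its vertices are {db, ui, ast, opt, codegen}.

db, ui, ast, opt, codegen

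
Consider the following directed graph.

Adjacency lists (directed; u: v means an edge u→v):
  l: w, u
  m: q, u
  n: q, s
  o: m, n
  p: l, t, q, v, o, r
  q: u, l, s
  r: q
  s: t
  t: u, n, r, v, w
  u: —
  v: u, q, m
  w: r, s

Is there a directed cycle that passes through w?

w is on a cycle iff w can reach itself via ≥1 edge.
w → s → t → w — yes.

Yes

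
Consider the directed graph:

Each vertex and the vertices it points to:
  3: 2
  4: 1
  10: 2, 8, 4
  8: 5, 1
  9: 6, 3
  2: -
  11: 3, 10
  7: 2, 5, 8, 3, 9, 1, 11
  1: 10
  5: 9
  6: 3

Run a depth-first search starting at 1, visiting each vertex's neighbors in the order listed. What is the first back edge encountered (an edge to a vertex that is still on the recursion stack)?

8->1

DFS from 1 (visiting each vertex's neighbors in the order listed); mark gray on enter, black on exit:
1 gray
  10 gray
    2 gray
    2 black
    8 gray
      5 gray
        9 gray
          6 gray
            3 gray
              3→2: 2 black — skip
            3 black
          6 black
          9→3: 3 black — skip
        9 black
      5 black
      8→1: 1 is gray → back edge
First back edge: 8 → 1.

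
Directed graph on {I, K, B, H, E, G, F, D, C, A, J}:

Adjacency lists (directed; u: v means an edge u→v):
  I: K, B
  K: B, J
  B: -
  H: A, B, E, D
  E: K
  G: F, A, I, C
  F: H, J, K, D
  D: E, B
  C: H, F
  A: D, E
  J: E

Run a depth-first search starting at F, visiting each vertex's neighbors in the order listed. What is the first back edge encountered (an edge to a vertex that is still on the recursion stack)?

J→E

DFS from F (visiting each vertex's neighbors in the order listed); mark gray on enter, black on exit:
F gray
  H gray
    A gray
      D gray
        E gray
          K gray
            B gray
            B black
            J gray
              J→E: E is gray → back edge
First back edge: J → E.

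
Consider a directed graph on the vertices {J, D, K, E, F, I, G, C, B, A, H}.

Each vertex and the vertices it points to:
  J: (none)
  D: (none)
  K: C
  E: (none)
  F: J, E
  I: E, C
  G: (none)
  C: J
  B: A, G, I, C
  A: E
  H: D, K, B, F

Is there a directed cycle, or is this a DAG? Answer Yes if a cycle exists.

DFS with white/gray/black marking, starting from D:
D gray
D black
J gray
J black
K gray
  C gray
    C→J: J black — skip
  C black
K black
E gray
E black
F gray
  F→J: J black — skip
  F→E: E black — skip
F black
I gray
  I→E: E black — skip
  I→C: C black — skip
I black
G gray
G black
B gray
  A gray
    A→E: E black — skip
  A black
  B→G: G black — skip
  B→I: I black — skip
  B→C: C black — skip
B black
H gray
  H→D: D black — skip
  H→K: K black — skip
  H→B: B black — skip
  H→F: F black — skip
H black
Every edge goes to a white or black vertex — no back edge, so the graph is acyclic.

No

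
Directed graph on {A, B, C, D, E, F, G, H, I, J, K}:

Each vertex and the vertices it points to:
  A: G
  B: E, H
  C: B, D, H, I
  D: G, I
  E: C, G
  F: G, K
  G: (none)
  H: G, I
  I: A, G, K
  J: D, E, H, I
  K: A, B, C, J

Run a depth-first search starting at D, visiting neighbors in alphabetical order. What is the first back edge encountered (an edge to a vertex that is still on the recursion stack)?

DFS from D (visiting neighbors in alphabetical order); mark gray on enter, black on exit:
D gray
  G gray
  G black
  I gray
    A gray
      A→G: G black — skip
    A black
    I→G: G black — skip
    K gray
      K→A: A black — skip
      B gray
        E gray
          C gray
            C→B: B is gray → back edge
First back edge: C → B.

C->B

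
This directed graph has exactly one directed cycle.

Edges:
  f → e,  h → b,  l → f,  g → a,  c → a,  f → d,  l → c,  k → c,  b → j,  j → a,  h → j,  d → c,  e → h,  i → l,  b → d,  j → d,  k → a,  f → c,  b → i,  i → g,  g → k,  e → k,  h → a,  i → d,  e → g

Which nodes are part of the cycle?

b, e, f, h, i, l

DFS with gray/black marking from e:
e gray
  g gray
    k gray
      c gray
        a gray
        a black
      c black
      k→a: a black — skip
    k black
    g→a: a black — skip
  g black
  h gray
    j gray
      j→a: a black — skip
      d gray
        d→c: c black — skip
      d black
    j black
    b gray
      b→j: j black — skip
      b→d: d black — skip
      i gray
        l gray
          l→c: c black — skip
          f gray
            f→d: d black — skip
            f→c: c black — skip
            f→e: e is gray → back edge
Back edge closes the cycle e → h → b → i → l → f → e; its vertices are {b, e, f, h, i, l}.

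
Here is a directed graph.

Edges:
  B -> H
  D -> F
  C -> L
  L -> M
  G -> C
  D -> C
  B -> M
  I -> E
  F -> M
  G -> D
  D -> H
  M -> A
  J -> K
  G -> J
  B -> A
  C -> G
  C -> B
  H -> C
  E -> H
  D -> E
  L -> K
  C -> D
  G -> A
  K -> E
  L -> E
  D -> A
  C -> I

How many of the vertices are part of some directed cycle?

10

A vertex is on a directed cycle iff it belongs to a strongly connected component of size ≥ 2 (or has a self-loop).
The vertices on cycles are {B, C, D, E, G, H, I, J, K, L} — 10 in total.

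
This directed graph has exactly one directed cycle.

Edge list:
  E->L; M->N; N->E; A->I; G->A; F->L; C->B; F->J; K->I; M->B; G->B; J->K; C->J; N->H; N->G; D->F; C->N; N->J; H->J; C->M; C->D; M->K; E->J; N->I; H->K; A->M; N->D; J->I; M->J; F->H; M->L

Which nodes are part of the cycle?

DFS with gray/black marking from M:
M gray
  K gray
    I gray
    I black
  K black
  B gray
  B black
  N gray
    D gray
      F gray
        J gray
          J→K: K black — skip
          J→I: I black — skip
        J black
        L gray
        L black
        H gray
          H→K: K black — skip
          H→J: J black — skip
        H black
      F black
    D black
    N→J: J black — skip
    N→H: H black — skip
    N→I: I black — skip
    G gray
      A gray
        A→I: I black — skip
        A→M: M is gray → back edge
Back edge closes the cycle M → N → G → A → M; its vertices are {A, G, M, N}.

A, G, M, N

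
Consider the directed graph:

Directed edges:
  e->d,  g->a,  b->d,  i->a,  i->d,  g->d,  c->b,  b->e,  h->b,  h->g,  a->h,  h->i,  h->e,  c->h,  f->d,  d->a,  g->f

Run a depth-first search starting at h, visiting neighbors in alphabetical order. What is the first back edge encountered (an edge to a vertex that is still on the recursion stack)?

a→h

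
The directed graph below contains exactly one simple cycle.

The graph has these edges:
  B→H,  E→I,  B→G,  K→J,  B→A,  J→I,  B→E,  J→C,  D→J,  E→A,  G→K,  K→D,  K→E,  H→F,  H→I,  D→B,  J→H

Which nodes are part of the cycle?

B, D, G, K

DFS with gray/black marking from D:
D gray
  J gray
    I gray
    I black
    C gray
    C black
    H gray
      H→I: I black — skip
      F gray
      F black
    H black
  J black
  B gray
    G gray
      K gray
        K→J: J black — skip
        E gray
          E→I: I black — skip
          A gray
          A black
        E black
        K→D: D is gray → back edge
Back edge closes the cycle D → B → G → K → D; its vertices are {B, D, G, K}.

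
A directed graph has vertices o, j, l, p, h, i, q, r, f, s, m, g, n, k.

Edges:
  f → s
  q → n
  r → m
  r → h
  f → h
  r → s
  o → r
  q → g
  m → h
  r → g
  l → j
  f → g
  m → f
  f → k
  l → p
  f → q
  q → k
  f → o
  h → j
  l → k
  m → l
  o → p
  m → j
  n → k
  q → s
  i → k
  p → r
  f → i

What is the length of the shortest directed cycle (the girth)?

4

For each vertex v, BFS finds the shortest path from v back to v.
The shortest such closed walk is f → o → r → m → f, length 4.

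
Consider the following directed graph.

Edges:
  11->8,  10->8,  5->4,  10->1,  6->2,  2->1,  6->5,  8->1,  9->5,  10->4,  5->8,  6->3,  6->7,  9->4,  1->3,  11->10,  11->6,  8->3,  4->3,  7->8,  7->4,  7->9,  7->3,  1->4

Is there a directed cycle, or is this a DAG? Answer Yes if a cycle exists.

No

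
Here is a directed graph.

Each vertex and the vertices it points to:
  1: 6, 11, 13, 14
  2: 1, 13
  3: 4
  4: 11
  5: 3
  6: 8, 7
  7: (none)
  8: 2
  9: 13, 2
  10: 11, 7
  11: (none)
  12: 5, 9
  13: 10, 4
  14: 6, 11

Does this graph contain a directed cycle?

DFS with white/gray/black marking, starting from 12:
12 gray
  5 gray
    3 gray
      4 gray
        11 gray
        11 black
      4 black
    3 black
  5 black
  9 gray
    13 gray
      10 gray
        10→11: 11 black — skip
        7 gray
        7 black
      10 black
      13→4: 4 black — skip
    13 black
    2 gray
      1 gray
        6 gray
          8 gray
            8→2: 2 is gray → back edge
Back edge found, so a cycle exists: 2 → 1 → 6 → 8 → 2.

Yes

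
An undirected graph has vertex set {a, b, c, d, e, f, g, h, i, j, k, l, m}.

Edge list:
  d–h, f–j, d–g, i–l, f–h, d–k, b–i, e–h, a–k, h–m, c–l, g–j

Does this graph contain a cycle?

DFS, tracking each vertex's parent; an edge to a visited non-parent vertex closes a cycle.
Start from f:
visit f (parent –)
  visit j (parent f)
    visit g (parent j)
      visit d (parent g)
        visit h (parent d)
          h–f: f visited and ≠ parent → cycle
Cycle: f – j – g – d – h – f.

Yes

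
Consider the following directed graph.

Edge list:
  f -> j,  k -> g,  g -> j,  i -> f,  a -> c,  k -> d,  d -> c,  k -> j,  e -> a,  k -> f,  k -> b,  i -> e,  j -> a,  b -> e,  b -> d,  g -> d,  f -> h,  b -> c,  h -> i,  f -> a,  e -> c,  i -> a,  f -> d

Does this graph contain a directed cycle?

Yes

DFS with white/gray/black marking, starting from k:
k gray
  d gray
    c gray
    c black
  d black
  b gray
    b→d: d black — skip
    b→c: c black — skip
    e gray
      a gray
        a→c: c black — skip
      a black
      e→c: c black — skip
    e black
  b black
  j gray
    j→a: a black — skip
  j black
  g gray
    g→j: j black — skip
    g→d: d black — skip
  g black
  f gray
    f→d: d black — skip
    h gray
      i gray
        i→f: f is gray → back edge
Back edge found, so a cycle exists: f → h → i → f.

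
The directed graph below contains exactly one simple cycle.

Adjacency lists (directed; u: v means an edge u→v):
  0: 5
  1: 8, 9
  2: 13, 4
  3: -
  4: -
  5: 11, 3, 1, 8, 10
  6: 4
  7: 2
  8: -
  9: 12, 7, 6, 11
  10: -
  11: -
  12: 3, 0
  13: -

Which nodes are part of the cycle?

0, 1, 5, 9, 12

DFS with gray/black marking from 5:
5 gray
  11 gray
  11 black
  3 gray
  3 black
  1 gray
    8 gray
    8 black
    9 gray
      12 gray
        12→3: 3 black — skip
        0 gray
          0→5: 5 is gray → back edge
Back edge closes the cycle 5 → 1 → 9 → 12 → 0 → 5; its vertices are {0, 1, 5, 9, 12}.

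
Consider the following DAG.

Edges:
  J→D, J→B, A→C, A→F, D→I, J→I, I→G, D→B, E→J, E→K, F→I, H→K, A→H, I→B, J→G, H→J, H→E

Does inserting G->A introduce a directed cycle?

Yes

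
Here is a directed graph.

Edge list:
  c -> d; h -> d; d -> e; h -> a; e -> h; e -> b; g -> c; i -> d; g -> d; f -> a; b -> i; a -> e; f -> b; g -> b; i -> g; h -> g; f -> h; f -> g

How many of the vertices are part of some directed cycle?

A vertex is on a directed cycle iff it belongs to a strongly connected component of size ≥ 2 (or has a self-loop).
The vertices on cycles are {a, b, c, d, e, g, h, i} — 8 in total.

8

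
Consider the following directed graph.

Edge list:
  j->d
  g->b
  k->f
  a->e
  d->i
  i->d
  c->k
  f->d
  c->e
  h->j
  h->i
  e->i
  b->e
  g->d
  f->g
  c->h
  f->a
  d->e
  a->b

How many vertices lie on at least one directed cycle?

A vertex is on a directed cycle iff it belongs to a strongly connected component of size ≥ 2 (or has a self-loop).
The vertices on cycles are {d, e, i} — 3 in total.

3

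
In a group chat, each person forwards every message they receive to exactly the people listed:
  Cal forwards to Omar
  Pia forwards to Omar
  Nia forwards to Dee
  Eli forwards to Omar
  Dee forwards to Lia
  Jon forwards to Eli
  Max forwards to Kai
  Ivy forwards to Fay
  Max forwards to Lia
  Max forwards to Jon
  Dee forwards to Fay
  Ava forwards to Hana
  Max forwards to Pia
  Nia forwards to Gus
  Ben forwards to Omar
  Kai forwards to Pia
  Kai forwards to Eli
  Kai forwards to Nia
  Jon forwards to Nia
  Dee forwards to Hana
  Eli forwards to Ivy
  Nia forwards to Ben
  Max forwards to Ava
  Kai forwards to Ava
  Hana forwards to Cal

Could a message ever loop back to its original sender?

No

DFS with white/gray/black marking, starting from Ava:
Ava gray
  Hana gray
    Cal gray
      Omar gray
      Omar black
    Cal black
  Hana black
Ava black
Max gray
  Lia gray
  Lia black
  Kai gray
    Eli gray
      Eli→Omar: Omar black — skip
      Ivy gray
        Fay gray
        Fay black
      Ivy black
    Eli black
    Pia gray
      Pia→Omar: Omar black — skip
    Pia black
    Nia gray
      Ben gray
        Ben→Omar: Omar black — skip
      Ben black
      Dee gray
        Dee→Lia: Lia black — skip
        Dee→Hana: Hana black — skip
        Dee→Fay: Fay black — skip
      Dee black
      Gus gray
      Gus black
    Nia black
    Kai→Ava: Ava black — skip
  Kai black
  Jon gray
    Jon→Eli: Eli black — skip
    Jon→Nia: Nia black — skip
  Jon black
  Max→Ava: Ava black — skip
  Max→Pia: Pia black — skip
Max black
Every edge goes to a white or black vertex — no back edge, so the graph is acyclic.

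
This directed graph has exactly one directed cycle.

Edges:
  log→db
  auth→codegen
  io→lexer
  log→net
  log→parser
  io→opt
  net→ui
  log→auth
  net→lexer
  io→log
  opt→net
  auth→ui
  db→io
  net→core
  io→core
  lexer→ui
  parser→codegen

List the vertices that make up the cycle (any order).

DFS with gray/black marking from io:
io gray
  lexer gray
    ui gray
    ui black
  lexer black
  opt gray
    net gray
      core gray
      core black
      net→ui: ui black — skip
      net→lexer: lexer black — skip
    net black
  opt black
  log gray
    parser gray
      codegen gray
      codegen black
    parser black
    db gray
      db→io: io is gray → back edge
Back edge closes the cycle io → log → db → io; its vertices are {db, io, log}.

db, io, log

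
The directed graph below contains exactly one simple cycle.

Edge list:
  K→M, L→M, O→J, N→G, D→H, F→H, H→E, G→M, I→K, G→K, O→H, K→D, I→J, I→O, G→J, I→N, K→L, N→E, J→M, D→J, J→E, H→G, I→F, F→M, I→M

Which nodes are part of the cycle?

D, G, H, K

DFS with gray/black marking from K:
K gray
  L gray
    M gray
    M black
  L black
  D gray
    H gray
      G gray
        G→K: K is gray → back edge
Back edge closes the cycle K → D → H → G → K; its vertices are {D, G, H, K}.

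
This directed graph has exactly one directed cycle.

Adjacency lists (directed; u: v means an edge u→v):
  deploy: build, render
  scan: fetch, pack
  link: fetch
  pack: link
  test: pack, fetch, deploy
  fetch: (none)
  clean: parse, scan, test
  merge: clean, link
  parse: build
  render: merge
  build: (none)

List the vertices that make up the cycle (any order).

DFS with gray/black marking from render:
render gray
  merge gray
    clean gray
      parse gray
        build gray
        build black
      parse black
      scan gray
        fetch gray
        fetch black
        pack gray
          link gray
            link→fetch: fetch black — skip
          link black
        pack black
      scan black
      test gray
        test→pack: pack black — skip
        test→fetch: fetch black — skip
        deploy gray
          deploy→build: build black — skip
          deploy→render: render is gray → back edge
Back edge closes the cycle render → merge → clean → test → deploy → render; its vertices are {test, clean, merge, deploy, render}.

test, clean, merge, deploy, render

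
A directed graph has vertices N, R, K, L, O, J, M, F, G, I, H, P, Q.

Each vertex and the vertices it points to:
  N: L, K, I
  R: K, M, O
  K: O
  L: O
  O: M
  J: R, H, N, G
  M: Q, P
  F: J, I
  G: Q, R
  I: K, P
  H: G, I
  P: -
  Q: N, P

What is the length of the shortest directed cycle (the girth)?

5

For each vertex v, BFS finds the shortest path from v back to v.
The shortest such closed walk is N → L → O → M → Q → N, length 5.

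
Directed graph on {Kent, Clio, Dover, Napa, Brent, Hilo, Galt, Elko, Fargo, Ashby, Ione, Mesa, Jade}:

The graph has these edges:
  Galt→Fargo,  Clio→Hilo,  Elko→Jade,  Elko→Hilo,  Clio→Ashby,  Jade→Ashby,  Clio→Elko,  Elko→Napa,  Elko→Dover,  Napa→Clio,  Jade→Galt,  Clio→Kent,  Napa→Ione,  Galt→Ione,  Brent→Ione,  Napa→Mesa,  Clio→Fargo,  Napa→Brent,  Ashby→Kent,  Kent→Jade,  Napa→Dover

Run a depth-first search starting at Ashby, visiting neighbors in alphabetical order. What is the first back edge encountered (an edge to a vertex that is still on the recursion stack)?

DFS from Ashby (visiting neighbors in alphabetical order); mark gray on enter, black on exit:
Ashby gray
  Kent gray
    Jade gray
      Jade→Ashby: Ashby is gray → back edge
First back edge: Jade → Ashby.

Jade→Ashby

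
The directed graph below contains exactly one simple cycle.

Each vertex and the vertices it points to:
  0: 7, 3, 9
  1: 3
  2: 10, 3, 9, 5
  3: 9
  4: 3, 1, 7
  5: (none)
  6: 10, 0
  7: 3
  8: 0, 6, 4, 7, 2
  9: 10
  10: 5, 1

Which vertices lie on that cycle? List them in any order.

1, 3, 9, 10

DFS with gray/black marking from 10:
10 gray
  5 gray
  5 black
  1 gray
    3 gray
      9 gray
        9→10: 10 is gray → back edge
Back edge closes the cycle 10 → 1 → 3 → 9 → 10; its vertices are {1, 3, 9, 10}.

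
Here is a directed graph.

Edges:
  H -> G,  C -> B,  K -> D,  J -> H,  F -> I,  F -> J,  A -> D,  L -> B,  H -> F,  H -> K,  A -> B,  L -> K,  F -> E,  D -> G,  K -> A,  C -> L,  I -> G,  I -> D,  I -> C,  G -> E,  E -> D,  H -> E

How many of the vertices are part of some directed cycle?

6

A vertex is on a directed cycle iff it belongs to a strongly connected component of size ≥ 2 (or has a self-loop).
The vertices on cycles are {D, E, F, G, H, J} — 6 in total.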